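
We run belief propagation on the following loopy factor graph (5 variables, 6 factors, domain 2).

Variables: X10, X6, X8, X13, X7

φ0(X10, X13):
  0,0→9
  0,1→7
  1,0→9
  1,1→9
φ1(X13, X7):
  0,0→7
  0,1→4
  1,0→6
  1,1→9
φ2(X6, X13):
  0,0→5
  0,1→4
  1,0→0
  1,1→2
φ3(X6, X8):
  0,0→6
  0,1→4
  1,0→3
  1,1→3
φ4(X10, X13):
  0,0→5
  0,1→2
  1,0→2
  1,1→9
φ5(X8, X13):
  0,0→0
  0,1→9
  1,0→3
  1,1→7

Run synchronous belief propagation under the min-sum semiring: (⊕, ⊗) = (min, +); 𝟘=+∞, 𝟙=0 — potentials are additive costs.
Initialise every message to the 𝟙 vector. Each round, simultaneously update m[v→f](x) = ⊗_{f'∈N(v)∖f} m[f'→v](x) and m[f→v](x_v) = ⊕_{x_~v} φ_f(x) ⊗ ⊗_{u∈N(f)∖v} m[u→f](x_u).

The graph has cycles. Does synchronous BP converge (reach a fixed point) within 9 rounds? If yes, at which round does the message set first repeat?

init: all messages = 𝟙 over 2 values
r1 m[φ0→X10] = [7, 9]
r1 m[φ0→X13] = [9, 7]
r1 m[φ1→X13] = [4, 6]
r1 m[φ1→X7] = [6, 4]
r1 m[φ2→X6] = [4, 0]
r1 m[φ2→X13] = [0, 2]
r1 m[φ3→X6] = [4, 3]
r1 m[φ3→X8] = [3, 3]
r1 m[φ4→X10] = [2, 2]
r1 m[φ4→X13] = [2, 2]
r1 m[φ5→X8] = [0, 3]
r1 m[φ5→X13] = [0, 7]
r1 m[X10→φ0] = [0, 0]
r1 m[X10→φ4] = [0, 0]
r1 m[X6→φ2] = [0, 0]
r1 m[X6→φ3] = [0, 0]
r1 m[X8→φ3] = [0, 0]
r1 m[X8→φ5] = [0, 0]
r1 m[X13→φ0] = [0, 0]
r1 m[X13→φ1] = [0, 0]
r1 m[X13→φ2] = [0, 0]
r1 m[X13→φ4] = [0, 0]
r1 m[X13→φ5] = [0, 0]
r1 m[X7→φ1] = [0, 0]
r2 m[φ0→X10] = [7, 9]
r2 m[φ0→X13] = [9, 7]
r2 m[φ1→X13] = [4, 6]
r2 m[φ1→X7] = [6, 4]
r2 m[φ2→X6] = [4, 0]
r2 m[φ2→X13] = [0, 2]
r2 m[φ3→X6] = [4, 3]
r2 m[φ3→X8] = [3, 3]
r2 m[φ4→X10] = [2, 2]
r2 m[φ4→X13] = [2, 2]
r2 m[φ5→X8] = [0, 3]
r2 m[φ5→X13] = [0, 7]
r2 m[X10→φ0] = [2, 2]
r2 m[X10→φ4] = [7, 9]
r2 m[X6→φ2] = [4, 3]
r2 m[X6→φ3] = [4, 0]
r2 m[X8→φ3] = [0, 3]
r2 m[X8→φ5] = [3, 3]
r2 m[X13→φ0] = [6, 17]
r2 m[X13→φ1] = [11, 18]
r2 m[X13→φ2] = [15, 22]
r2 m[X13→φ4] = [13, 22]
r2 m[X13→φ5] = [15, 17]
r2 m[X7→φ1] = [0, 0]
r3 m[φ0→X10] = [15, 15]
r3 m[φ0→X13] = [11, 9]
r3 m[φ1→X13] = [4, 6]
r3 m[φ1→X7] = [18, 15]
r3 m[φ2→X6] = [20, 15]
r3 m[φ2→X13] = [3, 5]
r3 m[φ3→X6] = [6, 3]
r3 m[φ3→X8] = [3, 3]
r3 m[φ4→X10] = [18, 15]
r3 m[φ4→X13] = [11, 9]
r3 m[φ5→X8] = [15, 18]
r3 m[φ5→X13] = [3, 10]
r3 m[X10→φ0] = [2, 2]
r3 m[X10→φ4] = [7, 9]
r3 m[X6→φ2] = [4, 3]
r3 m[X6→φ3] = [4, 0]
r3 m[X8→φ3] = [0, 3]
r3 m[X8→φ5] = [3, 3]
r3 m[X13→φ0] = [6, 17]
r3 m[X13→φ1] = [11, 18]
r3 m[X13→φ2] = [15, 22]
r3 m[X13→φ4] = [13, 22]
r3 m[X13→φ5] = [15, 17]
r3 m[X7→φ1] = [0, 0]
r4 m[φ0→X10] = [15, 15]
r4 m[φ0→X13] = [11, 9]
r4 m[φ1→X13] = [4, 6]
r4 m[φ1→X7] = [18, 15]
r4 m[φ2→X6] = [20, 15]
r4 m[φ2→X13] = [3, 5]
r4 m[φ3→X6] = [6, 3]
r4 m[φ3→X8] = [3, 3]
r4 m[φ4→X10] = [18, 15]
r4 m[φ4→X13] = [11, 9]
r4 m[φ5→X8] = [15, 18]
r4 m[φ5→X13] = [3, 10]
r4 m[X10→φ0] = [18, 15]
r4 m[X10→φ4] = [15, 15]
r4 m[X6→φ2] = [6, 3]
r4 m[X6→φ3] = [20, 15]
r4 m[X8→φ3] = [15, 18]
r4 m[X8→φ5] = [3, 3]
r4 m[X13→φ0] = [21, 30]
r4 m[X13→φ1] = [28, 33]
r4 m[X13→φ2] = [29, 34]
r4 m[X13→φ4] = [21, 30]
r4 m[X13→φ5] = [29, 29]
r4 m[X7→φ1] = [0, 0]
r5 m[φ0→X10] = [30, 30]
r5 m[φ0→X13] = [24, 24]
r5 m[φ1→X13] = [4, 6]
r5 m[φ1→X7] = [35, 32]
r5 m[φ2→X6] = [34, 29]
r5 m[φ2→X13] = [3, 5]
r5 m[φ3→X6] = [21, 18]
r5 m[φ3→X8] = [18, 18]
r5 m[φ4→X10] = [26, 23]
r5 m[φ4→X13] = [17, 17]
r5 m[φ5→X8] = [29, 32]
r5 m[φ5→X13] = [3, 10]
r5 m[X10→φ0] = [18, 15]
r5 m[X10→φ4] = [15, 15]
r5 m[X6→φ2] = [6, 3]
r5 m[X6→φ3] = [20, 15]
r5 m[X8→φ3] = [15, 18]
r5 m[X8→φ5] = [3, 3]
r5 m[X13→φ0] = [21, 30]
r5 m[X13→φ1] = [28, 33]
r5 m[X13→φ2] = [29, 34]
r5 m[X13→φ4] = [21, 30]
r5 m[X13→φ5] = [29, 29]
r5 m[X7→φ1] = [0, 0]
r6 m[φ0→X10] = [30, 30]
r6 m[φ0→X13] = [24, 24]
r6 m[φ1→X13] = [4, 6]
r6 m[φ1→X7] = [35, 32]
r6 m[φ2→X6] = [34, 29]
r6 m[φ2→X13] = [3, 5]
r6 m[φ3→X6] = [21, 18]
r6 m[φ3→X8] = [18, 18]
r6 m[φ4→X10] = [26, 23]
r6 m[φ4→X13] = [17, 17]
r6 m[φ5→X8] = [29, 32]
r6 m[φ5→X13] = [3, 10]
r6 m[X10→φ0] = [26, 23]
r6 m[X10→φ4] = [30, 30]
r6 m[X6→φ2] = [21, 18]
r6 m[X6→φ3] = [34, 29]
r6 m[X8→φ3] = [29, 32]
r6 m[X8→φ5] = [18, 18]
r6 m[X13→φ0] = [27, 38]
r6 m[X13→φ1] = [47, 56]
r6 m[X13→φ2] = [48, 57]
r6 m[X13→φ4] = [34, 45]
r6 m[X13→φ5] = [48, 52]
r6 m[X7→φ1] = [0, 0]
r7 m[φ0→X10] = [36, 36]
r7 m[φ0→X13] = [32, 32]
r7 m[φ1→X13] = [4, 6]
r7 m[φ1→X7] = [54, 51]
r7 m[φ2→X6] = [53, 48]
r7 m[φ2→X13] = [18, 20]
r7 m[φ3→X6] = [35, 32]
r7 m[φ3→X8] = [32, 32]
r7 m[φ4→X10] = [39, 36]
r7 m[φ4→X13] = [32, 32]
r7 m[φ5→X8] = [48, 51]
r7 m[φ5→X13] = [18, 25]
r7 m[X10→φ0] = [26, 23]
r7 m[X10→φ4] = [30, 30]
r7 m[X6→φ2] = [21, 18]
r7 m[X6→φ3] = [34, 29]
r7 m[X8→φ3] = [29, 32]
r7 m[X8→φ5] = [18, 18]
r7 m[X13→φ0] = [27, 38]
r7 m[X13→φ1] = [47, 56]
r7 m[X13→φ2] = [48, 57]
r7 m[X13→φ4] = [34, 45]
r7 m[X13→φ5] = [48, 52]
r7 m[X7→φ1] = [0, 0]
r8 m[φ0→X10] = [36, 36]
r8 m[φ0→X13] = [32, 32]
r8 m[φ1→X13] = [4, 6]
r8 m[φ1→X7] = [54, 51]
r8 m[φ2→X6] = [53, 48]
r8 m[φ2→X13] = [18, 20]
r8 m[φ3→X6] = [35, 32]
r8 m[φ3→X8] = [32, 32]
r8 m[φ4→X10] = [39, 36]
r8 m[φ4→X13] = [32, 32]
r8 m[φ5→X8] = [48, 51]
r8 m[φ5→X13] = [18, 25]
r8 m[X10→φ0] = [39, 36]
r8 m[X10→φ4] = [36, 36]
r8 m[X6→φ2] = [35, 32]
r8 m[X6→φ3] = [53, 48]
r8 m[X8→φ3] = [48, 51]
r8 m[X8→φ5] = [32, 32]
r8 m[X13→φ0] = [72, 83]
r8 m[X13→φ1] = [100, 109]
r8 m[X13→φ2] = [86, 95]
r8 m[X13→φ4] = [72, 83]
r8 m[X13→φ5] = [86, 90]
r8 m[X7→φ1] = [0, 0]
r9 m[φ0→X10] = [81, 81]
r9 m[φ0→X13] = [45, 45]
r9 m[φ1→X13] = [4, 6]
r9 m[φ1→X7] = [107, 104]
r9 m[φ2→X6] = [91, 86]
r9 m[φ2→X13] = [32, 34]
r9 m[φ3→X6] = [54, 51]
r9 m[φ3→X8] = [51, 51]
r9 m[φ4→X10] = [77, 74]
r9 m[φ4→X13] = [38, 38]
r9 m[φ5→X8] = [86, 89]
r9 m[φ5→X13] = [32, 39]
r9 m[X10→φ0] = [39, 36]
r9 m[X10→φ4] = [36, 36]
r9 m[X6→φ2] = [35, 32]
r9 m[X6→φ3] = [53, 48]
r9 m[X8→φ3] = [48, 51]
r9 m[X8→φ5] = [32, 32]
r9 m[X13→φ0] = [72, 83]
r9 m[X13→φ1] = [100, 109]
r9 m[X13→φ2] = [86, 95]
r9 m[X13→φ4] = [72, 83]
r9 m[X13→φ5] = [86, 90]
r9 m[X7→φ1] = [0, 0]
no fixed point within 9 rounds

NOT CONVERGED within 9 rounds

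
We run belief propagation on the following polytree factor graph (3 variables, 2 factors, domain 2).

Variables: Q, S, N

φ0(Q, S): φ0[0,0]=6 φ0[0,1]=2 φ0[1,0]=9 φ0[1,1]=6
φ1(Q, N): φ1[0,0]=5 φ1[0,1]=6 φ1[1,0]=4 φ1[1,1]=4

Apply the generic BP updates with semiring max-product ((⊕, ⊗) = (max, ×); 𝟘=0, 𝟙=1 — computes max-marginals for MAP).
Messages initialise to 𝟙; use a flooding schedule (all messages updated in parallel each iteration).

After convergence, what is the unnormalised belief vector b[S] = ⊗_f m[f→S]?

b[S] = [36, 24]

init: all messages = 𝟙 over 2 values
r1 m[φ0→Q] = [6, 9]
r1 m[φ0→S] = [9, 6]
r1 m[φ1→Q] = [6, 4]
r1 m[φ1→N] = [5, 6]
r1 m[Q→φ0] = [1, 1]
r1 m[Q→φ1] = [1, 1]
r1 m[S→φ0] = [1, 1]
r1 m[N→φ1] = [1, 1]
r2 m[φ0→Q] = [6, 9]
r2 m[φ0→S] = [9, 6]
r2 m[φ1→Q] = [6, 4]
r2 m[φ1→N] = [5, 6]
r2 m[Q→φ0] = [6, 4]
r2 m[Q→φ1] = [6, 9]
r2 m[S→φ0] = [1, 1]
r2 m[N→φ1] = [1, 1]
r3 m[φ0→Q] = [6, 9]
r3 m[φ0→S] = [36, 24]
r3 m[φ1→Q] = [6, 4]
r3 m[φ1→N] = [36, 36]
r3 m[Q→φ0] = [6, 4]
r3 m[Q→φ1] = [6, 9]
r3 m[S→φ0] = [1, 1]
r3 m[N→φ1] = [1, 1]
r4 m[φ0→Q] = [6, 9]
r4 m[φ0→S] = [36, 24]
r4 m[φ1→Q] = [6, 4]
r4 m[φ1→N] = [36, 36]
r4 m[Q→φ0] = [6, 4]
r4 m[Q→φ1] = [6, 9]
r4 m[S→φ0] = [1, 1]
r4 m[N→φ1] = [1, 1]
fixed point reached at round 4
b[S] = ⊗ incoming = [36, 24]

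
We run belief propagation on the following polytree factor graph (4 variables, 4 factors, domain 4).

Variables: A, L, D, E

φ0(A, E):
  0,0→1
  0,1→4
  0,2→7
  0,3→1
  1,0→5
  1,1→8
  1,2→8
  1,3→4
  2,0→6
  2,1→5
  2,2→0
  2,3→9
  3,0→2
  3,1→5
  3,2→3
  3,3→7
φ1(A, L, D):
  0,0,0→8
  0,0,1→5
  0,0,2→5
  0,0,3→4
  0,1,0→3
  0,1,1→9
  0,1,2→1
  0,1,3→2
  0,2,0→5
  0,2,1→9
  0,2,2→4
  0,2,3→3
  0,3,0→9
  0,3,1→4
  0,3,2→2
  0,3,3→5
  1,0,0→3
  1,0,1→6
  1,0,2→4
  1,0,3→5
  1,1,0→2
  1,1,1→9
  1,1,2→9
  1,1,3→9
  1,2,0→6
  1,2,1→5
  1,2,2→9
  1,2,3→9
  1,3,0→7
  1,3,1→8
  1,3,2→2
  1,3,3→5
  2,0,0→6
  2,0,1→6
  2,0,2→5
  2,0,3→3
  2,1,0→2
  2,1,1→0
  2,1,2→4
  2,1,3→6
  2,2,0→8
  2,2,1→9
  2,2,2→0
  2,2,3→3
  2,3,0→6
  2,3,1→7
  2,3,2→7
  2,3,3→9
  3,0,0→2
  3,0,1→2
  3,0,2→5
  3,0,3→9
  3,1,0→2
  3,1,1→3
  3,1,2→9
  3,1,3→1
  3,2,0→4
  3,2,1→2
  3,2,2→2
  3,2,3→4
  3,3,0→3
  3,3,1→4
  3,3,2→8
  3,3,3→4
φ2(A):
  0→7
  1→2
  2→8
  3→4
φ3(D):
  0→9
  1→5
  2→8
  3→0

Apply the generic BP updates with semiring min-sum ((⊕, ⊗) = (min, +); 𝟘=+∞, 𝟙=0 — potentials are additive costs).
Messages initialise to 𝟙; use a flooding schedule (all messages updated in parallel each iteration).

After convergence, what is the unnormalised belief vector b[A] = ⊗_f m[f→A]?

init: all messages = 𝟙 over 4 values
r1 m[φ0→A] = [1, 4, 0, 2]
r1 m[φ0→E] = [1, 4, 0, 1]
r1 m[φ1→A] = [1, 2, 0, 1]
r1 m[φ1→L] = [2, 0, 0, 2]
r1 m[φ1→D] = [2, 0, 0, 1]
r1 m[φ2→A] = [7, 2, 8, 4]
r1 m[φ3→D] = [9, 5, 8, 0]
r1 m[A→φ0] = [0, 0, 0, 0]
r1 m[A→φ1] = [0, 0, 0, 0]
r1 m[A→φ2] = [0, 0, 0, 0]
r1 m[L→φ1] = [0, 0, 0, 0]
r1 m[D→φ1] = [0, 0, 0, 0]
r1 m[D→φ3] = [0, 0, 0, 0]
r1 m[E→φ0] = [0, 0, 0, 0]
r2 m[φ0→A] = [1, 4, 0, 2]
r2 m[φ0→E] = [1, 4, 0, 1]
r2 m[φ1→A] = [1, 2, 0, 1]
r2 m[φ1→L] = [2, 0, 0, 2]
r2 m[φ1→D] = [2, 0, 0, 1]
r2 m[φ2→A] = [7, 2, 8, 4]
r2 m[φ3→D] = [9, 5, 8, 0]
r2 m[A→φ0] = [8, 4, 8, 5]
r2 m[A→φ1] = [8, 6, 8, 6]
r2 m[A→φ2] = [2, 6, 0, 3]
r2 m[L→φ1] = [0, 0, 0, 0]
r2 m[D→φ1] = [9, 5, 8, 0]
r2 m[D→φ3] = [2, 0, 0, 1]
r2 m[E→φ0] = [0, 0, 0, 0]
r3 m[φ0→A] = [1, 4, 0, 2]
r3 m[φ0→E] = [7, 10, 8, 8]
r3 m[φ1→A] = [2, 5, 3, 1]
r3 m[φ1→L] = [11, 7, 10, 10]
r3 m[φ1→D] = [8, 8, 8, 7]
r3 m[φ2→A] = [7, 2, 8, 4]
r3 m[φ3→D] = [9, 5, 8, 0]
r3 m[A→φ0] = [8, 4, 8, 5]
r3 m[A→φ1] = [8, 6, 8, 6]
r3 m[A→φ2] = [2, 6, 0, 3]
r3 m[L→φ1] = [0, 0, 0, 0]
r3 m[D→φ1] = [9, 5, 8, 0]
r3 m[D→φ3] = [2, 0, 0, 1]
r3 m[E→φ0] = [0, 0, 0, 0]
r4 m[φ0→A] = [1, 4, 0, 2]
r4 m[φ0→E] = [7, 10, 8, 8]
r4 m[φ1→A] = [2, 5, 3, 1]
r4 m[φ1→L] = [11, 7, 10, 10]
r4 m[φ1→D] = [8, 8, 8, 7]
r4 m[φ2→A] = [7, 2, 8, 4]
r4 m[φ3→D] = [9, 5, 8, 0]
r4 m[A→φ0] = [9, 7, 11, 5]
r4 m[A→φ1] = [8, 6, 8, 6]
r4 m[A→φ2] = [3, 9, 3, 3]
r4 m[L→φ1] = [0, 0, 0, 0]
r4 m[D→φ1] = [9, 5, 8, 0]
r4 m[D→φ3] = [8, 8, 8, 7]
r4 m[E→φ0] = [0, 0, 0, 0]
r5 m[φ0→A] = [1, 4, 0, 2]
r5 m[φ0→E] = [7, 10, 8, 10]
r5 m[φ1→A] = [2, 5, 3, 1]
r5 m[φ1→L] = [11, 7, 10, 10]
r5 m[φ1→D] = [8, 8, 8, 7]
r5 m[φ2→A] = [7, 2, 8, 4]
r5 m[φ3→D] = [9, 5, 8, 0]
r5 m[A→φ0] = [9, 7, 11, 5]
r5 m[A→φ1] = [8, 6, 8, 6]
r5 m[A→φ2] = [3, 9, 3, 3]
r5 m[L→φ1] = [0, 0, 0, 0]
r5 m[D→φ1] = [9, 5, 8, 0]
r5 m[D→φ3] = [8, 8, 8, 7]
r5 m[E→φ0] = [0, 0, 0, 0]
r6 m[φ0→A] = [1, 4, 0, 2]
r6 m[φ0→E] = [7, 10, 8, 10]
r6 m[φ1→A] = [2, 5, 3, 1]
r6 m[φ1→L] = [11, 7, 10, 10]
r6 m[φ1→D] = [8, 8, 8, 7]
r6 m[φ2→A] = [7, 2, 8, 4]
r6 m[φ3→D] = [9, 5, 8, 0]
r6 m[A→φ0] = [9, 7, 11, 5]
r6 m[A→φ1] = [8, 6, 8, 6]
r6 m[A→φ2] = [3, 9, 3, 3]
r6 m[L→φ1] = [0, 0, 0, 0]
r6 m[D→φ1] = [9, 5, 8, 0]
r6 m[D→φ3] = [8, 8, 8, 7]
r6 m[E→φ0] = [0, 0, 0, 0]
fixed point reached at round 6
b[A] = ⊗ incoming = [10, 11, 11, 7]

b[A] = [10, 11, 11, 7]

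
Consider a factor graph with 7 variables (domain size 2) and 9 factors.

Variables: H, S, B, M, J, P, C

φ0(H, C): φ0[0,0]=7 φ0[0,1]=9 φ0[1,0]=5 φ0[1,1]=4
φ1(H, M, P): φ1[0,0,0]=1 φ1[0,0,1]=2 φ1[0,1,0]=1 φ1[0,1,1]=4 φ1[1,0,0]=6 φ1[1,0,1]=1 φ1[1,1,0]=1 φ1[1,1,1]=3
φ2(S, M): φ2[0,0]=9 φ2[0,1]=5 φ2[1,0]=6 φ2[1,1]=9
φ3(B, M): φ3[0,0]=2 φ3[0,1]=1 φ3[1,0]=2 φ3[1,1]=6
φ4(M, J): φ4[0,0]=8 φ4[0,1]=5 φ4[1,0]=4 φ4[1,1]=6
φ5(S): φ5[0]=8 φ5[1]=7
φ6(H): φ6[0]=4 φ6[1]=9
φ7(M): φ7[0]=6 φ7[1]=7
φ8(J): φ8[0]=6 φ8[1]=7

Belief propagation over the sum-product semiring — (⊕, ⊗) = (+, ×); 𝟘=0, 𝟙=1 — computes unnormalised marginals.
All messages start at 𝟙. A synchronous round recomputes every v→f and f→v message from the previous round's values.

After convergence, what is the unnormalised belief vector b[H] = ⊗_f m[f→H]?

init: all messages = 𝟙 over 2 values
r1 m[φ0→H] = [16, 9]
r1 m[φ0→C] = [12, 13]
r1 m[φ1→H] = [8, 11]
r1 m[φ1→M] = [10, 9]
r1 m[φ1→P] = [9, 10]
r1 m[φ2→S] = [14, 15]
r1 m[φ2→M] = [15, 14]
r1 m[φ3→B] = [3, 8]
r1 m[φ3→M] = [4, 7]
r1 m[φ4→M] = [13, 10]
r1 m[φ4→J] = [12, 11]
r1 m[φ5→S] = [8, 7]
r1 m[φ6→H] = [4, 9]
r1 m[φ7→M] = [6, 7]
r1 m[φ8→J] = [6, 7]
r1 m[H→φ0] = [1, 1]
r1 m[H→φ1] = [1, 1]
r1 m[H→φ6] = [1, 1]
r1 m[S→φ2] = [1, 1]
r1 m[S→φ5] = [1, 1]
r1 m[B→φ3] = [1, 1]
r1 m[M→φ1] = [1, 1]
r1 m[M→φ2] = [1, 1]
r1 m[M→φ3] = [1, 1]
r1 m[M→φ4] = [1, 1]
r1 m[M→φ7] = [1, 1]
r1 m[J→φ4] = [1, 1]
r1 m[J→φ8] = [1, 1]
r1 m[P→φ1] = [1, 1]
r1 m[C→φ0] = [1, 1]
r2 m[φ0→H] = [16, 9]
r2 m[φ0→C] = [12, 13]
r2 m[φ1→H] = [8, 11]
r2 m[φ1→M] = [10, 9]
r2 m[φ1→P] = [9, 10]
r2 m[φ2→S] = [14, 15]
r2 m[φ2→M] = [15, 14]
r2 m[φ3→B] = [3, 8]
r2 m[φ3→M] = [4, 7]
r2 m[φ4→M] = [13, 10]
r2 m[φ4→J] = [12, 11]
r2 m[φ5→S] = [8, 7]
r2 m[φ6→H] = [4, 9]
r2 m[φ7→M] = [6, 7]
r2 m[φ8→J] = [6, 7]
r2 m[H→φ0] = [32, 99]
r2 m[H→φ1] = [64, 81]
r2 m[H→φ6] = [128, 99]
r2 m[S→φ2] = [8, 7]
r2 m[S→φ5] = [14, 15]
r2 m[B→φ3] = [1, 1]
r2 m[M→φ1] = [4680, 6860]
r2 m[M→φ2] = [3120, 4410]
r2 m[M→φ3] = [11700, 8820]
r2 m[M→φ4] = [3600, 6174]
r2 m[M→φ7] = [7800, 8820]
r2 m[J→φ4] = [6, 7]
r2 m[J→φ8] = [12, 11]
r2 m[P→φ1] = [1, 1]
r2 m[C→φ0] = [1, 1]
r3 m[φ0→H] = [16, 9]
r3 m[φ0→C] = [719, 684]
r3 m[φ1→H] = [48340, 60200]
r3 m[φ1→M] = [759, 644]
r3 m[φ1→P] = [3568700, 4401260]
r3 m[φ2→S] = [50130, 58410]
r3 m[φ2→M] = [114, 103]
r3 m[φ3→B] = [32220, 76320]
r3 m[φ3→M] = [4, 7]
r3 m[φ4→M] = [83, 66]
r3 m[φ4→J] = [53496, 55044]
r3 m[φ5→S] = [8, 7]
r3 m[φ6→H] = [4, 9]
r3 m[φ7→M] = [6, 7]
r3 m[φ8→J] = [6, 7]
r3 m[H→φ0] = [32, 99]
r3 m[H→φ1] = [64, 81]
r3 m[H→φ6] = [128, 99]
r3 m[S→φ2] = [8, 7]
r3 m[S→φ5] = [14, 15]
r3 m[B→φ3] = [1, 1]
r3 m[M→φ1] = [4680, 6860]
r3 m[M→φ2] = [3120, 4410]
r3 m[M→φ3] = [11700, 8820]
r3 m[M→φ4] = [3600, 6174]
r3 m[M→φ7] = [7800, 8820]
r3 m[J→φ4] = [6, 7]
r3 m[J→φ8] = [12, 11]
r3 m[P→φ1] = [1, 1]
r3 m[C→φ0] = [1, 1]
r4 m[φ0→H] = [16, 9]
r4 m[φ0→C] = [719, 684]
r4 m[φ1→H] = [48340, 60200]
r4 m[φ1→M] = [759, 644]
r4 m[φ1→P] = [3568700, 4401260]
r4 m[φ2→S] = [50130, 58410]
r4 m[φ2→M] = [114, 103]
r4 m[φ3→B] = [32220, 76320]
r4 m[φ3→M] = [4, 7]
r4 m[φ4→M] = [83, 66]
r4 m[φ4→J] = [53496, 55044]
r4 m[φ5→S] = [8, 7]
r4 m[φ6→H] = [4, 9]
r4 m[φ7→M] = [6, 7]
r4 m[φ8→J] = [6, 7]
r4 m[H→φ0] = [193360, 541800]
r4 m[H→φ1] = [64, 81]
r4 m[H→φ6] = [773440, 541800]
r4 m[S→φ2] = [8, 7]
r4 m[S→φ5] = [50130, 58410]
r4 m[B→φ3] = [1, 1]
r4 m[M→φ1] = [227088, 333102]
r4 m[M→φ2] = [1511928, 2082696]
r4 m[M→φ3] = [43089948, 30645384]
r4 m[M→φ4] = [2076624, 3250268]
r4 m[M→φ7] = [28726632, 30645384]
r4 m[J→φ4] = [6, 7]
r4 m[J→φ8] = [53496, 55044]
r4 m[P→φ1] = [1, 1]
r4 m[C→φ0] = [1, 1]
r5 m[φ0→H] = [16, 9]
r5 m[φ0→C] = [4062520, 3907440]
r5 m[φ1→H] = [2346774, 2922024]
r5 m[φ1→M] = [759, 644]
r5 m[φ1→P] = [173198190, 213679290]
r5 m[φ2→S] = [24020832, 27815832]
r5 m[φ2→M] = [114, 103]
r5 m[φ3→B] = [116825280, 270052200]
r5 m[φ3→M] = [4, 7]
r5 m[φ4→M] = [83, 66]
r5 m[φ4→J] = [29614064, 29884728]
r5 m[φ5→S] = [8, 7]
r5 m[φ6→H] = [4, 9]
r5 m[φ7→M] = [6, 7]
r5 m[φ8→J] = [6, 7]
r5 m[H→φ0] = [193360, 541800]
r5 m[H→φ1] = [64, 81]
r5 m[H→φ6] = [773440, 541800]
r5 m[S→φ2] = [8, 7]
r5 m[S→φ5] = [50130, 58410]
r5 m[B→φ3] = [1, 1]
r5 m[M→φ1] = [227088, 333102]
r5 m[M→φ2] = [1511928, 2082696]
r5 m[M→φ3] = [43089948, 30645384]
r5 m[M→φ4] = [2076624, 3250268]
r5 m[M→φ7] = [28726632, 30645384]
r5 m[J→φ4] = [6, 7]
r5 m[J→φ8] = [53496, 55044]
r5 m[P→φ1] = [1, 1]
r5 m[C→φ0] = [1, 1]
r6 m[φ0→H] = [16, 9]
r6 m[φ0→C] = [4062520, 3907440]
r6 m[φ1→H] = [2346774, 2922024]
r6 m[φ1→M] = [759, 644]
r6 m[φ1→P] = [173198190, 213679290]
r6 m[φ2→S] = [24020832, 27815832]
r6 m[φ2→M] = [114, 103]
r6 m[φ3→B] = [116825280, 270052200]
r6 m[φ3→M] = [4, 7]
r6 m[φ4→M] = [83, 66]
r6 m[φ4→J] = [29614064, 29884728]
r6 m[φ5→S] = [8, 7]
r6 m[φ6→H] = [4, 9]
r6 m[φ7→M] = [6, 7]
r6 m[φ8→J] = [6, 7]
r6 m[H→φ0] = [9387096, 26298216]
r6 m[H→φ1] = [64, 81]
r6 m[H→φ6] = [37548384, 26298216]
r6 m[S→φ2] = [8, 7]
r6 m[S→φ5] = [24020832, 27815832]
r6 m[B→φ3] = [1, 1]
r6 m[M→φ1] = [227088, 333102]
r6 m[M→φ2] = [1511928, 2082696]
r6 m[M→φ3] = [43089948, 30645384]
r6 m[M→φ4] = [2076624, 3250268]
r6 m[M→φ7] = [28726632, 30645384]
r6 m[J→φ4] = [6, 7]
r6 m[J→φ8] = [29614064, 29884728]
r6 m[P→φ1] = [1, 1]
r6 m[C→φ0] = [1, 1]
r7 m[φ0→H] = [16, 9]
r7 m[φ0→C] = [197200752, 189676728]
r7 m[φ1→H] = [2346774, 2922024]
r7 m[φ1→M] = [759, 644]
r7 m[φ1→P] = [173198190, 213679290]
r7 m[φ2→S] = [24020832, 27815832]
r7 m[φ2→M] = [114, 103]
r7 m[φ3→B] = [116825280, 270052200]
r7 m[φ3→M] = [4, 7]
r7 m[φ4→M] = [83, 66]
r7 m[φ4→J] = [29614064, 29884728]
r7 m[φ5→S] = [8, 7]
r7 m[φ6→H] = [4, 9]
r7 m[φ7→M] = [6, 7]
r7 m[φ8→J] = [6, 7]
r7 m[H→φ0] = [9387096, 26298216]
r7 m[H→φ1] = [64, 81]
r7 m[H→φ6] = [37548384, 26298216]
r7 m[S→φ2] = [8, 7]
r7 m[S→φ5] = [24020832, 27815832]
r7 m[B→φ3] = [1, 1]
r7 m[M→φ1] = [227088, 333102]
r7 m[M→φ2] = [1511928, 2082696]
r7 m[M→φ3] = [43089948, 30645384]
r7 m[M→φ4] = [2076624, 3250268]
r7 m[M→φ7] = [28726632, 30645384]
r7 m[J→φ4] = [6, 7]
r7 m[J→φ8] = [29614064, 29884728]
r7 m[P→φ1] = [1, 1]
r7 m[C→φ0] = [1, 1]
r8 m[φ0→H] = [16, 9]
r8 m[φ0→C] = [197200752, 189676728]
r8 m[φ1→H] = [2346774, 2922024]
r8 m[φ1→M] = [759, 644]
r8 m[φ1→P] = [173198190, 213679290]
r8 m[φ2→S] = [24020832, 27815832]
r8 m[φ2→M] = [114, 103]
r8 m[φ3→B] = [116825280, 270052200]
r8 m[φ3→M] = [4, 7]
r8 m[φ4→M] = [83, 66]
r8 m[φ4→J] = [29614064, 29884728]
r8 m[φ5→S] = [8, 7]
r8 m[φ6→H] = [4, 9]
r8 m[φ7→M] = [6, 7]
r8 m[φ8→J] = [6, 7]
r8 m[H→φ0] = [9387096, 26298216]
r8 m[H→φ1] = [64, 81]
r8 m[H→φ6] = [37548384, 26298216]
r8 m[S→φ2] = [8, 7]
r8 m[S→φ5] = [24020832, 27815832]
r8 m[B→φ3] = [1, 1]
r8 m[M→φ1] = [227088, 333102]
r8 m[M→φ2] = [1511928, 2082696]
r8 m[M→φ3] = [43089948, 30645384]
r8 m[M→φ4] = [2076624, 3250268]
r8 m[M→φ7] = [28726632, 30645384]
r8 m[J→φ4] = [6, 7]
r8 m[J→φ8] = [29614064, 29884728]
r8 m[P→φ1] = [1, 1]
r8 m[C→φ0] = [1, 1]
fixed point reached at round 8
b[H] = ⊗ incoming = [150193536, 236683944]

b[H] = [150193536, 236683944]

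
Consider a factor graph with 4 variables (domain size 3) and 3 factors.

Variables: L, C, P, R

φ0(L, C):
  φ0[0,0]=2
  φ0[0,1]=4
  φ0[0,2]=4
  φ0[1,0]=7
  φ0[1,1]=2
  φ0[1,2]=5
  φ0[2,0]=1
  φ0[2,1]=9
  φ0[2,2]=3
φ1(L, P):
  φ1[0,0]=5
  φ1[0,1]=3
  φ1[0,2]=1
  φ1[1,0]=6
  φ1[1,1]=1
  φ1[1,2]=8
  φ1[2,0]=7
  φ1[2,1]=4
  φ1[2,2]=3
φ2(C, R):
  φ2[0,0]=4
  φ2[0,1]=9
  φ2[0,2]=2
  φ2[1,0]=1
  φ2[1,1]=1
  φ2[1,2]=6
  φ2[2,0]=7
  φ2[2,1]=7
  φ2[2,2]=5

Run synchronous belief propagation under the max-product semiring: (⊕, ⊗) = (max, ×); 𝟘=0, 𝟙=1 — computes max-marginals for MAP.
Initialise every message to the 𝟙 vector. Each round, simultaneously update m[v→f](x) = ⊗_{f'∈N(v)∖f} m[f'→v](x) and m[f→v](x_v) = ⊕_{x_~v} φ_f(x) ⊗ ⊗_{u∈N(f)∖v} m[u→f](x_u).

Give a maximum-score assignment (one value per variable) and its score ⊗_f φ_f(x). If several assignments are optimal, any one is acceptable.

assignment: (L=1, C=0, P=2, R=1); score = 504

init: all messages = 𝟙 over 3 values
r1 m[φ0→L] = [4, 7, 9]
r1 m[φ0→C] = [7, 9, 5]
r1 m[φ1→L] = [5, 8, 7]
r1 m[φ1→P] = [7, 4, 8]
r1 m[φ2→C] = [9, 6, 7]
r1 m[φ2→R] = [7, 9, 6]
r1 m[L→φ0] = [1, 1, 1]
r1 m[L→φ1] = [1, 1, 1]
r1 m[C→φ0] = [1, 1, 1]
r1 m[C→φ2] = [1, 1, 1]
r1 m[P→φ1] = [1, 1, 1]
r1 m[R→φ2] = [1, 1, 1]
r2 m[φ0→L] = [4, 7, 9]
r2 m[φ0→C] = [7, 9, 5]
r2 m[φ1→L] = [5, 8, 7]
r2 m[φ1→P] = [7, 4, 8]
r2 m[φ2→C] = [9, 6, 7]
r2 m[φ2→R] = [7, 9, 6]
r2 m[L→φ0] = [5, 8, 7]
r2 m[L→φ1] = [4, 7, 9]
r2 m[C→φ0] = [9, 6, 7]
r2 m[C→φ2] = [7, 9, 5]
r2 m[P→φ1] = [1, 1, 1]
r2 m[R→φ2] = [1, 1, 1]
r3 m[φ0→L] = [28, 63, 54]
r3 m[φ0→C] = [56, 63, 40]
r3 m[φ1→L] = [5, 8, 7]
r3 m[φ1→P] = [63, 36, 56]
r3 m[φ2→C] = [9, 6, 7]
r3 m[φ2→R] = [35, 63, 54]
r3 m[L→φ0] = [5, 8, 7]
r3 m[L→φ1] = [4, 7, 9]
r3 m[C→φ0] = [9, 6, 7]
r3 m[C→φ2] = [7, 9, 5]
r3 m[P→φ1] = [1, 1, 1]
r3 m[R→φ2] = [1, 1, 1]
r4 m[φ0→L] = [28, 63, 54]
r4 m[φ0→C] = [56, 63, 40]
r4 m[φ1→L] = [5, 8, 7]
r4 m[φ1→P] = [63, 36, 56]
r4 m[φ2→C] = [9, 6, 7]
r4 m[φ2→R] = [35, 63, 54]
r4 m[L→φ0] = [5, 8, 7]
r4 m[L→φ1] = [28, 63, 54]
r4 m[C→φ0] = [9, 6, 7]
r4 m[C→φ2] = [56, 63, 40]
r4 m[P→φ1] = [1, 1, 1]
r4 m[R→φ2] = [1, 1, 1]
r5 m[φ0→L] = [28, 63, 54]
r5 m[φ0→C] = [56, 63, 40]
r5 m[φ1→L] = [5, 8, 7]
r5 m[φ1→P] = [378, 216, 504]
r5 m[φ2→C] = [9, 6, 7]
r5 m[φ2→R] = [280, 504, 378]
r5 m[L→φ0] = [5, 8, 7]
r5 m[L→φ1] = [28, 63, 54]
r5 m[C→φ0] = [9, 6, 7]
r5 m[C→φ2] = [56, 63, 40]
r5 m[P→φ1] = [1, 1, 1]
r5 m[R→φ2] = [1, 1, 1]
r6 m[φ0→L] = [28, 63, 54]
r6 m[φ0→C] = [56, 63, 40]
r6 m[φ1→L] = [5, 8, 7]
r6 m[φ1→P] = [378, 216, 504]
r6 m[φ2→C] = [9, 6, 7]
r6 m[φ2→R] = [280, 504, 378]
r6 m[L→φ0] = [5, 8, 7]
r6 m[L→φ1] = [28, 63, 54]
r6 m[C→φ0] = [9, 6, 7]
r6 m[C→φ2] = [56, 63, 40]
r6 m[P→φ1] = [1, 1, 1]
r6 m[R→φ2] = [1, 1, 1]
fixed point reached at round 6
traceback from L: (L=1, C=0, P=2, R=1), score=504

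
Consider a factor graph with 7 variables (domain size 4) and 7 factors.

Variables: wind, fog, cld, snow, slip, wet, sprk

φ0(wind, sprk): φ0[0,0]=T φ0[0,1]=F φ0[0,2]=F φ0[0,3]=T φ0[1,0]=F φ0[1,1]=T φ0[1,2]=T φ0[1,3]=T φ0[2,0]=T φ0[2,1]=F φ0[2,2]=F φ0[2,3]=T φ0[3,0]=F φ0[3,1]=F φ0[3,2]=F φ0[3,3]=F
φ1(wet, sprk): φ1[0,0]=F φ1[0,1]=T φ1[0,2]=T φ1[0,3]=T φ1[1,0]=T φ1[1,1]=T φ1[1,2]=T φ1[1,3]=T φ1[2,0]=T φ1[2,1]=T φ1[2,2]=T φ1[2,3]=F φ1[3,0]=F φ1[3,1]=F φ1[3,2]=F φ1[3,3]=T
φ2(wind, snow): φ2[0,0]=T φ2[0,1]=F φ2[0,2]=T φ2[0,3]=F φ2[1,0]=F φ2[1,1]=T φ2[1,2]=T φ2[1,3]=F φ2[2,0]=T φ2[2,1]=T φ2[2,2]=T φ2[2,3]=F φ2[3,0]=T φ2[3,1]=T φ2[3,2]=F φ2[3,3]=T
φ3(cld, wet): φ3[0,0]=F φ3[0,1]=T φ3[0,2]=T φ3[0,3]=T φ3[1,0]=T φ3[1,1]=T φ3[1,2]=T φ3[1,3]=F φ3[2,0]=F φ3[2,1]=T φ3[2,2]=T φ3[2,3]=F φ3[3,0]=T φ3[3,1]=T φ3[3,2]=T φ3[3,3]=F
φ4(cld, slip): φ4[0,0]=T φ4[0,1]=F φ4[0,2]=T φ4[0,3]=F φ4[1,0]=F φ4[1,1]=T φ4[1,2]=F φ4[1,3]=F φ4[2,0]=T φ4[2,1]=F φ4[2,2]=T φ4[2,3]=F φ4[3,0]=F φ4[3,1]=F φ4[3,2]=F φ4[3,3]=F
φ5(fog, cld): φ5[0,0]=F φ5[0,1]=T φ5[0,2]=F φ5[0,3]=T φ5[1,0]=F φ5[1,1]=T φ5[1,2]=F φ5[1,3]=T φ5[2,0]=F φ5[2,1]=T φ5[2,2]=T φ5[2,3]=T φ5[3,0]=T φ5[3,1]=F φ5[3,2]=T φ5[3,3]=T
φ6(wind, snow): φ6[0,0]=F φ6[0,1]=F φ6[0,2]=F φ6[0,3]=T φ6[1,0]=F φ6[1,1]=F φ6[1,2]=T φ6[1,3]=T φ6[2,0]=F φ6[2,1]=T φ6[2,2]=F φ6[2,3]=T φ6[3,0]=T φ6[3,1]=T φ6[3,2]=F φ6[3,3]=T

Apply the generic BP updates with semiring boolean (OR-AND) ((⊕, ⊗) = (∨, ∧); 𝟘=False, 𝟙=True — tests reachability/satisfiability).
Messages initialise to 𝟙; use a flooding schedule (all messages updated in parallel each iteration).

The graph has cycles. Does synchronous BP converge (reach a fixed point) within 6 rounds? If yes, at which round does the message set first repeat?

NOT CONVERGED within 6 rounds

init: all messages = 𝟙 over 4 values
r1 m[φ0→wind] = [T, T, T, F]
r1 m[φ0→sprk] = [T, T, T, T]
r1 m[φ1→wet] = [T, T, T, T]
r1 m[φ1→sprk] = [T, T, T, T]
r1 m[φ2→wind] = [T, T, T, T]
r1 m[φ2→snow] = [T, T, T, T]
r1 m[φ3→cld] = [T, T, T, T]
r1 m[φ3→wet] = [T, T, T, T]
r1 m[φ4→cld] = [T, T, T, F]
r1 m[φ4→slip] = [T, T, T, F]
r1 m[φ5→fog] = [T, T, T, T]
r1 m[φ5→cld] = [T, T, T, T]
r1 m[φ6→wind] = [T, T, T, T]
r1 m[φ6→snow] = [T, T, T, T]
r1 m[wind→φ0] = [T, T, T, T]
r1 m[wind→φ2] = [T, T, T, T]
r1 m[wind→φ6] = [T, T, T, T]
r1 m[fog→φ5] = [T, T, T, T]
r1 m[cld→φ3] = [T, T, T, T]
r1 m[cld→φ4] = [T, T, T, T]
r1 m[cld→φ5] = [T, T, T, T]
r1 m[snow→φ2] = [T, T, T, T]
r1 m[snow→φ6] = [T, T, T, T]
r1 m[slip→φ4] = [T, T, T, T]
r1 m[wet→φ1] = [T, T, T, T]
r1 m[wet→φ3] = [T, T, T, T]
r1 m[sprk→φ0] = [T, T, T, T]
r1 m[sprk→φ1] = [T, T, T, T]
r2 m[φ0→wind] = [T, T, T, F]
r2 m[φ0→sprk] = [T, T, T, T]
r2 m[φ1→wet] = [T, T, T, T]
r2 m[φ1→sprk] = [T, T, T, T]
r2 m[φ2→wind] = [T, T, T, T]
r2 m[φ2→snow] = [T, T, T, T]
r2 m[φ3→cld] = [T, T, T, T]
r2 m[φ3→wet] = [T, T, T, T]
r2 m[φ4→cld] = [T, T, T, F]
r2 m[φ4→slip] = [T, T, T, F]
r2 m[φ5→fog] = [T, T, T, T]
r2 m[φ5→cld] = [T, T, T, T]
r2 m[φ6→wind] = [T, T, T, T]
r2 m[φ6→snow] = [T, T, T, T]
r2 m[wind→φ0] = [T, T, T, T]
r2 m[wind→φ2] = [T, T, T, F]
r2 m[wind→φ6] = [T, T, T, F]
r2 m[fog→φ5] = [T, T, T, T]
r2 m[cld→φ3] = [T, T, T, F]
r2 m[cld→φ4] = [T, T, T, T]
r2 m[cld→φ5] = [T, T, T, F]
r2 m[snow→φ2] = [T, T, T, T]
r2 m[snow→φ6] = [T, T, T, T]
r2 m[slip→φ4] = [T, T, T, T]
r2 m[wet→φ1] = [T, T, T, T]
r2 m[wet→φ3] = [T, T, T, T]
r2 m[sprk→φ0] = [T, T, T, T]
r2 m[sprk→φ1] = [T, T, T, T]
r3 m[φ0→wind] = [T, T, T, F]
r3 m[φ0→sprk] = [T, T, T, T]
r3 m[φ1→wet] = [T, T, T, T]
r3 m[φ1→sprk] = [T, T, T, T]
r3 m[φ2→wind] = [T, T, T, T]
r3 m[φ2→snow] = [T, T, T, F]
r3 m[φ3→cld] = [T, T, T, T]
r3 m[φ3→wet] = [T, T, T, T]
r3 m[φ4→cld] = [T, T, T, F]
r3 m[φ4→slip] = [T, T, T, F]
r3 m[φ5→fog] = [T, T, T, T]
r3 m[φ5→cld] = [T, T, T, T]
r3 m[φ6→wind] = [T, T, T, T]
r3 m[φ6→snow] = [F, T, T, T]
r3 m[wind→φ0] = [T, T, T, T]
r3 m[wind→φ2] = [T, T, T, F]
r3 m[wind→φ6] = [T, T, T, F]
r3 m[fog→φ5] = [T, T, T, T]
r3 m[cld→φ3] = [T, T, T, F]
r3 m[cld→φ4] = [T, T, T, T]
r3 m[cld→φ5] = [T, T, T, F]
r3 m[snow→φ2] = [T, T, T, T]
r3 m[snow→φ6] = [T, T, T, T]
r3 m[slip→φ4] = [T, T, T, T]
r3 m[wet→φ1] = [T, T, T, T]
r3 m[wet→φ3] = [T, T, T, T]
r3 m[sprk→φ0] = [T, T, T, T]
r3 m[sprk→φ1] = [T, T, T, T]
r4 m[φ0→wind] = [T, T, T, F]
r4 m[φ0→sprk] = [T, T, T, T]
r4 m[φ1→wet] = [T, T, T, T]
r4 m[φ1→sprk] = [T, T, T, T]
r4 m[φ2→wind] = [T, T, T, T]
r4 m[φ2→snow] = [T, T, T, F]
r4 m[φ3→cld] = [T, T, T, T]
r4 m[φ3→wet] = [T, T, T, T]
r4 m[φ4→cld] = [T, T, T, F]
r4 m[φ4→slip] = [T, T, T, F]
r4 m[φ5→fog] = [T, T, T, T]
r4 m[φ5→cld] = [T, T, T, T]
r4 m[φ6→wind] = [T, T, T, T]
r4 m[φ6→snow] = [F, T, T, T]
r4 m[wind→φ0] = [T, T, T, T]
r4 m[wind→φ2] = [T, T, T, F]
r4 m[wind→φ6] = [T, T, T, F]
r4 m[fog→φ5] = [T, T, T, T]
r4 m[cld→φ3] = [T, T, T, F]
r4 m[cld→φ4] = [T, T, T, T]
r4 m[cld→φ5] = [T, T, T, F]
r4 m[snow→φ2] = [F, T, T, T]
r4 m[snow→φ6] = [T, T, T, F]
r4 m[slip→φ4] = [T, T, T, T]
r4 m[wet→φ1] = [T, T, T, T]
r4 m[wet→φ3] = [T, T, T, T]
r4 m[sprk→φ0] = [T, T, T, T]
r4 m[sprk→φ1] = [T, T, T, T]
r5 m[φ0→wind] = [T, T, T, F]
r5 m[φ0→sprk] = [T, T, T, T]
r5 m[φ1→wet] = [T, T, T, T]
r5 m[φ1→sprk] = [T, T, T, T]
r5 m[φ2→wind] = [T, T, T, T]
r5 m[φ2→snow] = [T, T, T, F]
r5 m[φ3→cld] = [T, T, T, T]
r5 m[φ3→wet] = [T, T, T, T]
r5 m[φ4→cld] = [T, T, T, F]
r5 m[φ4→slip] = [T, T, T, F]
r5 m[φ5→fog] = [T, T, T, T]
r5 m[φ5→cld] = [T, T, T, T]
r5 m[φ6→wind] = [F, T, T, T]
r5 m[φ6→snow] = [F, T, T, T]
r5 m[wind→φ0] = [T, T, T, T]
r5 m[wind→φ2] = [T, T, T, F]
r5 m[wind→φ6] = [T, T, T, F]
r5 m[fog→φ5] = [T, T, T, T]
r5 m[cld→φ3] = [T, T, T, F]
r5 m[cld→φ4] = [T, T, T, T]
r5 m[cld→φ5] = [T, T, T, F]
r5 m[snow→φ2] = [F, T, T, T]
r5 m[snow→φ6] = [T, T, T, F]
r5 m[slip→φ4] = [T, T, T, T]
r5 m[wet→φ1] = [T, T, T, T]
r5 m[wet→φ3] = [T, T, T, T]
r5 m[sprk→φ0] = [T, T, T, T]
r5 m[sprk→φ1] = [T, T, T, T]
r6 m[φ0→wind] = [T, T, T, F]
r6 m[φ0→sprk] = [T, T, T, T]
r6 m[φ1→wet] = [T, T, T, T]
r6 m[φ1→sprk] = [T, T, T, T]
r6 m[φ2→wind] = [T, T, T, T]
r6 m[φ2→snow] = [T, T, T, F]
r6 m[φ3→cld] = [T, T, T, T]
r6 m[φ3→wet] = [T, T, T, T]
r6 m[φ4→cld] = [T, T, T, F]
r6 m[φ4→slip] = [T, T, T, F]
r6 m[φ5→fog] = [T, T, T, T]
r6 m[φ5→cld] = [T, T, T, T]
r6 m[φ6→wind] = [F, T, T, T]
r6 m[φ6→snow] = [F, T, T, T]
r6 m[wind→φ0] = [F, T, T, T]
r6 m[wind→φ2] = [F, T, T, F]
r6 m[wind→φ6] = [T, T, T, F]
r6 m[fog→φ5] = [T, T, T, T]
r6 m[cld→φ3] = [T, T, T, F]
r6 m[cld→φ4] = [T, T, T, T]
r6 m[cld→φ5] = [T, T, T, F]
r6 m[snow→φ2] = [F, T, T, T]
r6 m[snow→φ6] = [T, T, T, F]
r6 m[slip→φ4] = [T, T, T, T]
r6 m[wet→φ1] = [T, T, T, T]
r6 m[wet→φ3] = [T, T, T, T]
r6 m[sprk→φ0] = [T, T, T, T]
r6 m[sprk→φ1] = [T, T, T, T]
no fixed point within 6 rounds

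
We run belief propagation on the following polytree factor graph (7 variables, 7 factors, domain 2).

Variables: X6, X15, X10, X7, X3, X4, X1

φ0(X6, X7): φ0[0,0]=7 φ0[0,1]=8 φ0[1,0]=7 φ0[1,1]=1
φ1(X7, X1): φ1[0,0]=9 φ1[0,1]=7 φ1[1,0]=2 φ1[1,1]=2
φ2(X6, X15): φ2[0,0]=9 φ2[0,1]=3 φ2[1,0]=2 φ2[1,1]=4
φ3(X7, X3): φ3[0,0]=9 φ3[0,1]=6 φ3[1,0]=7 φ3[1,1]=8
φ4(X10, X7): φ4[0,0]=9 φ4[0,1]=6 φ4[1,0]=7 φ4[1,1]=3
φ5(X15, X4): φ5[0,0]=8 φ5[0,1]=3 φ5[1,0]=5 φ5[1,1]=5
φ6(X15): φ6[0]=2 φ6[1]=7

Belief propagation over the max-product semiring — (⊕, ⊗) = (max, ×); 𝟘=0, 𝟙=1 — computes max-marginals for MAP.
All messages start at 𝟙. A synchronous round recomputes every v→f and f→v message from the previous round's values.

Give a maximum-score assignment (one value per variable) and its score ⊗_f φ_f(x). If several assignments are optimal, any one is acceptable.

assignment: (X6=0, X15=0, X10=0, X7=0, X3=0, X4=0, X1=0); score = 734832

init: all messages = 𝟙 over 2 values
r1 m[φ0→X6] = [8, 7]
r1 m[φ0→X7] = [7, 8]
r1 m[φ1→X7] = [9, 2]
r1 m[φ1→X1] = [9, 7]
r1 m[φ2→X6] = [9, 4]
r1 m[φ2→X15] = [9, 4]
r1 m[φ3→X7] = [9, 8]
r1 m[φ3→X3] = [9, 8]
r1 m[φ4→X10] = [9, 7]
r1 m[φ4→X7] = [9, 6]
r1 m[φ5→X15] = [8, 5]
r1 m[φ5→X4] = [8, 5]
r1 m[φ6→X15] = [2, 7]
r1 m[X6→φ0] = [1, 1]
r1 m[X6→φ2] = [1, 1]
r1 m[X15→φ2] = [1, 1]
r1 m[X15→φ5] = [1, 1]
r1 m[X15→φ6] = [1, 1]
r1 m[X10→φ4] = [1, 1]
r1 m[X7→φ0] = [1, 1]
r1 m[X7→φ1] = [1, 1]
r1 m[X7→φ3] = [1, 1]
r1 m[X7→φ4] = [1, 1]
r1 m[X3→φ3] = [1, 1]
r1 m[X4→φ5] = [1, 1]
r1 m[X1→φ1] = [1, 1]
r2 m[φ0→X6] = [8, 7]
r2 m[φ0→X7] = [7, 8]
r2 m[φ1→X7] = [9, 2]
r2 m[φ1→X1] = [9, 7]
r2 m[φ2→X6] = [9, 4]
r2 m[φ2→X15] = [9, 4]
r2 m[φ3→X7] = [9, 8]
r2 m[φ3→X3] = [9, 8]
r2 m[φ4→X10] = [9, 7]
r2 m[φ4→X7] = [9, 6]
r2 m[φ5→X15] = [8, 5]
r2 m[φ5→X4] = [8, 5]
r2 m[φ6→X15] = [2, 7]
r2 m[X6→φ0] = [9, 4]
r2 m[X6→φ2] = [8, 7]
r2 m[X15→φ2] = [16, 35]
r2 m[X15→φ5] = [18, 28]
r2 m[X15→φ6] = [72, 20]
r2 m[X10→φ4] = [1, 1]
r2 m[X7→φ0] = [729, 96]
r2 m[X7→φ1] = [567, 384]
r2 m[X7→φ3] = [567, 96]
r2 m[X7→φ4] = [567, 128]
r2 m[X3→φ3] = [1, 1]
r2 m[X4→φ5] = [1, 1]
r2 m[X1→φ1] = [1, 1]
r3 m[φ0→X6] = [5103, 5103]
r3 m[φ0→X7] = [63, 72]
r3 m[φ1→X7] = [9, 2]
r3 m[φ1→X1] = [5103, 3969]
r3 m[φ2→X6] = [144, 140]
r3 m[φ2→X15] = [72, 28]
r3 m[φ3→X7] = [9, 8]
r3 m[φ3→X3] = [5103, 3402]
r3 m[φ4→X10] = [5103, 3969]
r3 m[φ4→X7] = [9, 6]
r3 m[φ5→X15] = [8, 5]
r3 m[φ5→X4] = [144, 140]
r3 m[φ6→X15] = [2, 7]
r3 m[X6→φ0] = [9, 4]
r3 m[X6→φ2] = [8, 7]
r3 m[X15→φ2] = [16, 35]
r3 m[X15→φ5] = [18, 28]
r3 m[X15→φ6] = [72, 20]
r3 m[X10→φ4] = [1, 1]
r3 m[X7→φ0] = [729, 96]
r3 m[X7→φ1] = [567, 384]
r3 m[X7→φ3] = [567, 96]
r3 m[X7→φ4] = [567, 128]
r3 m[X3→φ3] = [1, 1]
r3 m[X4→φ5] = [1, 1]
r3 m[X1→φ1] = [1, 1]
r4 m[φ0→X6] = [5103, 5103]
r4 m[φ0→X7] = [63, 72]
r4 m[φ1→X7] = [9, 2]
r4 m[φ1→X1] = [5103, 3969]
r4 m[φ2→X6] = [144, 140]
r4 m[φ2→X15] = [72, 28]
r4 m[φ3→X7] = [9, 8]
r4 m[φ3→X3] = [5103, 3402]
r4 m[φ4→X10] = [5103, 3969]
r4 m[φ4→X7] = [9, 6]
r4 m[φ5→X15] = [8, 5]
r4 m[φ5→X4] = [144, 140]
r4 m[φ6→X15] = [2, 7]
r4 m[X6→φ0] = [144, 140]
r4 m[X6→φ2] = [5103, 5103]
r4 m[X15→φ2] = [16, 35]
r4 m[X15→φ5] = [144, 196]
r4 m[X15→φ6] = [576, 140]
r4 m[X10→φ4] = [1, 1]
r4 m[X7→φ0] = [729, 96]
r4 m[X7→φ1] = [5103, 3456]
r4 m[X7→φ3] = [5103, 864]
r4 m[X7→φ4] = [5103, 1152]
r4 m[X3→φ3] = [1, 1]
r4 m[X4→φ5] = [1, 1]
r4 m[X1→φ1] = [1, 1]
r5 m[φ0→X6] = [5103, 5103]
r5 m[φ0→X7] = [1008, 1152]
r5 m[φ1→X7] = [9, 2]
r5 m[φ1→X1] = [45927, 35721]
r5 m[φ2→X6] = [144, 140]
r5 m[φ2→X15] = [45927, 20412]
r5 m[φ3→X7] = [9, 8]
r5 m[φ3→X3] = [45927, 30618]
r5 m[φ4→X10] = [45927, 35721]
r5 m[φ4→X7] = [9, 6]
r5 m[φ5→X15] = [8, 5]
r5 m[φ5→X4] = [1152, 980]
r5 m[φ6→X15] = [2, 7]
r5 m[X6→φ0] = [144, 140]
r5 m[X6→φ2] = [5103, 5103]
r5 m[X15→φ2] = [16, 35]
r5 m[X15→φ5] = [144, 196]
r5 m[X15→φ6] = [576, 140]
r5 m[X10→φ4] = [1, 1]
r5 m[X7→φ0] = [729, 96]
r5 m[X7→φ1] = [5103, 3456]
r5 m[X7→φ3] = [5103, 864]
r5 m[X7→φ4] = [5103, 1152]
r5 m[X3→φ3] = [1, 1]
r5 m[X4→φ5] = [1, 1]
r5 m[X1→φ1] = [1, 1]
r6 m[φ0→X6] = [5103, 5103]
r6 m[φ0→X7] = [1008, 1152]
r6 m[φ1→X7] = [9, 2]
r6 m[φ1→X1] = [45927, 35721]
r6 m[φ2→X6] = [144, 140]
r6 m[φ2→X15] = [45927, 20412]
r6 m[φ3→X7] = [9, 8]
r6 m[φ3→X3] = [45927, 30618]
r6 m[φ4→X10] = [45927, 35721]
r6 m[φ4→X7] = [9, 6]
r6 m[φ5→X15] = [8, 5]
r6 m[φ5→X4] = [1152, 980]
r6 m[φ6→X15] = [2, 7]
r6 m[X6→φ0] = [144, 140]
r6 m[X6→φ2] = [5103, 5103]
r6 m[X15→φ2] = [16, 35]
r6 m[X15→φ5] = [91854, 142884]
r6 m[X15→φ6] = [367416, 102060]
r6 m[X10→φ4] = [1, 1]
r6 m[X7→φ0] = [729, 96]
r6 m[X7→φ1] = [81648, 55296]
r6 m[X7→φ3] = [81648, 13824]
r6 m[X7→φ4] = [81648, 18432]
r6 m[X3→φ3] = [1, 1]
r6 m[X4→φ5] = [1, 1]
r6 m[X1→φ1] = [1, 1]
r7 m[φ0→X6] = [5103, 5103]
r7 m[φ0→X7] = [1008, 1152]
r7 m[φ1→X7] = [9, 2]
r7 m[φ1→X1] = [734832, 571536]
r7 m[φ2→X6] = [144, 140]
r7 m[φ2→X15] = [45927, 20412]
r7 m[φ3→X7] = [9, 8]
r7 m[φ3→X3] = [734832, 489888]
r7 m[φ4→X10] = [734832, 571536]
r7 m[φ4→X7] = [9, 6]
r7 m[φ5→X15] = [8, 5]
r7 m[φ5→X4] = [734832, 714420]
r7 m[φ6→X15] = [2, 7]
r7 m[X6→φ0] = [144, 140]
r7 m[X6→φ2] = [5103, 5103]
r7 m[X15→φ2] = [16, 35]
r7 m[X15→φ5] = [91854, 142884]
r7 m[X15→φ6] = [367416, 102060]
r7 m[X10→φ4] = [1, 1]
r7 m[X7→φ0] = [729, 96]
r7 m[X7→φ1] = [81648, 55296]
r7 m[X7→φ3] = [81648, 13824]
r7 m[X7→φ4] = [81648, 18432]
r7 m[X3→φ3] = [1, 1]
r7 m[X4→φ5] = [1, 1]
r7 m[X1→φ1] = [1, 1]
r8 m[φ0→X6] = [5103, 5103]
r8 m[φ0→X7] = [1008, 1152]
r8 m[φ1→X7] = [9, 2]
r8 m[φ1→X1] = [734832, 571536]
r8 m[φ2→X6] = [144, 140]
r8 m[φ2→X15] = [45927, 20412]
r8 m[φ3→X7] = [9, 8]
r8 m[φ3→X3] = [734832, 489888]
r8 m[φ4→X10] = [734832, 571536]
r8 m[φ4→X7] = [9, 6]
r8 m[φ5→X15] = [8, 5]
r8 m[φ5→X4] = [734832, 714420]
r8 m[φ6→X15] = [2, 7]
r8 m[X6→φ0] = [144, 140]
r8 m[X6→φ2] = [5103, 5103]
r8 m[X15→φ2] = [16, 35]
r8 m[X15→φ5] = [91854, 142884]
r8 m[X15→φ6] = [367416, 102060]
r8 m[X10→φ4] = [1, 1]
r8 m[X7→φ0] = [729, 96]
r8 m[X7→φ1] = [81648, 55296]
r8 m[X7→φ3] = [81648, 13824]
r8 m[X7→φ4] = [81648, 18432]
r8 m[X3→φ3] = [1, 1]
r8 m[X4→φ5] = [1, 1]
r8 m[X1→φ1] = [1, 1]
fixed point reached at round 8
traceback from X6: (X6=0, X15=0, X10=0, X7=0, X3=0, X4=0, X1=0), score=734832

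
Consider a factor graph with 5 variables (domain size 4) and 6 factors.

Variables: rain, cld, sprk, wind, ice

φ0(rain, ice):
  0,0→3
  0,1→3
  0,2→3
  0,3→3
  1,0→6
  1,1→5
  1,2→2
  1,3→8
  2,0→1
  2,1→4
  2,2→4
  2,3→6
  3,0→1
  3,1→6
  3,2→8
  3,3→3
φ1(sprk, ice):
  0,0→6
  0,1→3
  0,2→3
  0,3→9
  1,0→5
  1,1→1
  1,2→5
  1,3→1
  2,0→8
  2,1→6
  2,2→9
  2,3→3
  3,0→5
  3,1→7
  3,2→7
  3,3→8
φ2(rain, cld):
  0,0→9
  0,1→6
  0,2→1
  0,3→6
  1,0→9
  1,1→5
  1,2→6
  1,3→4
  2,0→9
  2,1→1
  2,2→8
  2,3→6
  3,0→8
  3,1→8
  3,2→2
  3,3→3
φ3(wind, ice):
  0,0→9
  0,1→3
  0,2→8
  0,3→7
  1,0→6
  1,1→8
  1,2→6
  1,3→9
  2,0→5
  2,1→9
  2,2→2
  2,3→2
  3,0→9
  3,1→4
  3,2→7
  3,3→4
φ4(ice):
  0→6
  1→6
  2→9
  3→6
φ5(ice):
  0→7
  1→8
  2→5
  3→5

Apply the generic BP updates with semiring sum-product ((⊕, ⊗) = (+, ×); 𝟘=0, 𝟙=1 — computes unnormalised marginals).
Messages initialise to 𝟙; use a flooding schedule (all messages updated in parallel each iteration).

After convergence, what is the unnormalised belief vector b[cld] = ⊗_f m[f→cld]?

b[cld] = [11974860, 7131024, 5960556, 6212412]

init: all messages = 𝟙 over 4 values
r1 m[φ0→rain] = [12, 21, 15, 18]
r1 m[φ0→ice] = [11, 18, 17, 20]
r1 m[φ1→sprk] = [21, 12, 26, 27]
r1 m[φ1→ice] = [24, 17, 24, 21]
r1 m[φ2→rain] = [22, 24, 24, 21]
r1 m[φ2→cld] = [35, 20, 17, 19]
r1 m[φ3→wind] = [27, 29, 18, 24]
r1 m[φ3→ice] = [29, 24, 23, 22]
r1 m[φ4→ice] = [6, 6, 9, 6]
r1 m[φ5→ice] = [7, 8, 5, 5]
r1 m[rain→φ0] = [1, 1, 1, 1]
r1 m[rain→φ2] = [1, 1, 1, 1]
r1 m[cld→φ2] = [1, 1, 1, 1]
r1 m[sprk→φ1] = [1, 1, 1, 1]
r1 m[wind→φ3] = [1, 1, 1, 1]
r1 m[ice→φ0] = [1, 1, 1, 1]
r1 m[ice→φ1] = [1, 1, 1, 1]
r1 m[ice→φ3] = [1, 1, 1, 1]
r1 m[ice→φ4] = [1, 1, 1, 1]
r1 m[ice→φ5] = [1, 1, 1, 1]
r2 m[φ0→rain] = [12, 21, 15, 18]
r2 m[φ0→ice] = [11, 18, 17, 20]
r2 m[φ1→sprk] = [21, 12, 26, 27]
r2 m[φ1→ice] = [24, 17, 24, 21]
r2 m[φ2→rain] = [22, 24, 24, 21]
r2 m[φ2→cld] = [35, 20, 17, 19]
r2 m[φ3→wind] = [27, 29, 18, 24]
r2 m[φ3→ice] = [29, 24, 23, 22]
r2 m[φ4→ice] = [6, 6, 9, 6]
r2 m[φ5→ice] = [7, 8, 5, 5]
r2 m[rain→φ0] = [22, 24, 24, 21]
r2 m[rain→φ2] = [12, 21, 15, 18]
r2 m[cld→φ2] = [1, 1, 1, 1]
r2 m[sprk→φ1] = [1, 1, 1, 1]
r2 m[wind→φ3] = [1, 1, 1, 1]
r2 m[ice→φ0] = [29232, 19584, 24840, 13860]
r2 m[ice→φ1] = [13398, 20736, 17595, 13200]
r2 m[ice→φ3] = [11088, 14688, 18360, 12600]
r2 m[ice→φ4] = [53592, 58752, 46920, 46200]
r2 m[ice→φ5] = [45936, 44064, 84456, 55440]
r3 m[φ0→rain] = [262548, 433872, 290088, 387036]
r3 m[φ0→ice] = [255, 408, 378, 465]
r3 m[φ1→sprk] = [314181, 188901, 429555, 440907]
r3 m[φ1→ice] = [24, 17, 24, 21]
r3 m[φ2→rain] = [22, 24, 24, 21]
r3 m[φ2→cld] = [576, 336, 294, 300]
r3 m[φ3→wind] = [378936, 407592, 249552, 337464]
r3 m[φ3→ice] = [29, 24, 23, 22]
r3 m[φ4→ice] = [6, 6, 9, 6]
r3 m[φ5→ice] = [7, 8, 5, 5]
r3 m[rain→φ0] = [22, 24, 24, 21]
r3 m[rain→φ2] = [12, 21, 15, 18]
r3 m[cld→φ2] = [1, 1, 1, 1]
r3 m[sprk→φ1] = [1, 1, 1, 1]
r3 m[wind→φ3] = [1, 1, 1, 1]
r3 m[ice→φ0] = [29232, 19584, 24840, 13860]
r3 m[ice→φ1] = [13398, 20736, 17595, 13200]
r3 m[ice→φ3] = [11088, 14688, 18360, 12600]
r3 m[ice→φ4] = [53592, 58752, 46920, 46200]
r3 m[ice→φ5] = [45936, 44064, 84456, 55440]
r4 m[φ0→rain] = [262548, 433872, 290088, 387036]
r4 m[φ0→ice] = [255, 408, 378, 465]
r4 m[φ1→sprk] = [314181, 188901, 429555, 440907]
r4 m[φ1→ice] = [24, 17, 24, 21]
r4 m[φ2→rain] = [22, 24, 24, 21]
r4 m[φ2→cld] = [576, 336, 294, 300]
r4 m[φ3→wind] = [378936, 407592, 249552, 337464]
r4 m[φ3→ice] = [29, 24, 23, 22]
r4 m[φ4→ice] = [6, 6, 9, 6]
r4 m[φ5→ice] = [7, 8, 5, 5]
r4 m[rain→φ0] = [22, 24, 24, 21]
r4 m[rain→φ2] = [262548, 433872, 290088, 387036]
r4 m[cld→φ2] = [1, 1, 1, 1]
r4 m[sprk→φ1] = [1, 1, 1, 1]
r4 m[wind→φ3] = [1, 1, 1, 1]
r4 m[ice→φ0] = [29232, 19584, 24840, 13860]
r4 m[ice→φ1] = [310590, 470016, 391230, 306900]
r4 m[ice→φ3] = [257040, 332928, 408240, 292950]
r4 m[ice→φ4] = [1242360, 1331712, 1043280, 1074150]
r4 m[ice→φ5] = [1064880, 998784, 1877904, 1288980]
r5 m[φ0→rain] = [262548, 433872, 290088, 387036]
r5 m[φ0→ice] = [255, 408, 378, 465]
r5 m[φ1→sprk] = [7209378, 4286016, 9746586, 10036872]
r5 m[φ1→ice] = [24, 17, 24, 21]
r5 m[φ2→rain] = [22, 24, 24, 21]
r5 m[φ2→cld] = [11974860, 7131024, 5960556, 6212412]
r5 m[φ3→wind] = [8628714, 9291654, 5683932, 7674552]
r5 m[φ3→ice] = [29, 24, 23, 22]
r5 m[φ4→ice] = [6, 6, 9, 6]
r5 m[φ5→ice] = [7, 8, 5, 5]
r5 m[rain→φ0] = [22, 24, 24, 21]
r5 m[rain→φ2] = [262548, 433872, 290088, 387036]
r5 m[cld→φ2] = [1, 1, 1, 1]
r5 m[sprk→φ1] = [1, 1, 1, 1]
r5 m[wind→φ3] = [1, 1, 1, 1]
r5 m[ice→φ0] = [29232, 19584, 24840, 13860]
r5 m[ice→φ1] = [310590, 470016, 391230, 306900]
r5 m[ice→φ3] = [257040, 332928, 408240, 292950]
r5 m[ice→φ4] = [1242360, 1331712, 1043280, 1074150]
r5 m[ice→φ5] = [1064880, 998784, 1877904, 1288980]
r6 m[φ0→rain] = [262548, 433872, 290088, 387036]
r6 m[φ0→ice] = [255, 408, 378, 465]
r6 m[φ1→sprk] = [7209378, 4286016, 9746586, 10036872]
r6 m[φ1→ice] = [24, 17, 24, 21]
r6 m[φ2→rain] = [22, 24, 24, 21]
r6 m[φ2→cld] = [11974860, 7131024, 5960556, 6212412]
r6 m[φ3→wind] = [8628714, 9291654, 5683932, 7674552]
r6 m[φ3→ice] = [29, 24, 23, 22]
r6 m[φ4→ice] = [6, 6, 9, 6]
r6 m[φ5→ice] = [7, 8, 5, 5]
r6 m[rain→φ0] = [22, 24, 24, 21]
r6 m[rain→φ2] = [262548, 433872, 290088, 387036]
r6 m[cld→φ2] = [1, 1, 1, 1]
r6 m[sprk→φ1] = [1, 1, 1, 1]
r6 m[wind→φ3] = [1, 1, 1, 1]
r6 m[ice→φ0] = [29232, 19584, 24840, 13860]
r6 m[ice→φ1] = [310590, 470016, 391230, 306900]
r6 m[ice→φ3] = [257040, 332928, 408240, 292950]
r6 m[ice→φ4] = [1242360, 1331712, 1043280, 1074150]
r6 m[ice→φ5] = [1064880, 998784, 1877904, 1288980]
fixed point reached at round 6
b[cld] = ⊗ incoming = [11974860, 7131024, 5960556, 6212412]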